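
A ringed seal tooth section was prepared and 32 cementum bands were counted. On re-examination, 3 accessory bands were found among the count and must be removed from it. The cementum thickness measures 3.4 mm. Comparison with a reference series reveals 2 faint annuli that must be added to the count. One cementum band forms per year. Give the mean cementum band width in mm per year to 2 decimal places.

Adjusted count: 32 − 3 + 2 = 31 cementum bands.
Mean rate = 3.4 mm / 31 years ≈ 0.11 mm per year.

0.11 mm per year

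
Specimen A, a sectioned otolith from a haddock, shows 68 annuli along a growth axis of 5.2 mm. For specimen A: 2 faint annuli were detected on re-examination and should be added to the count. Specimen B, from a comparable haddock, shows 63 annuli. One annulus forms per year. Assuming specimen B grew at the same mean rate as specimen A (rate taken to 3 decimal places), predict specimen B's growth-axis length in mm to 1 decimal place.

4.7 mm

Specimen A: after corrections the count is 68 + 2 = 70 annuli.
A: Extension rate ≈ 5.2 / 70 = 0.074 mm/yr.
B's length ≈ 0.074 × 63 = 4.7 mm.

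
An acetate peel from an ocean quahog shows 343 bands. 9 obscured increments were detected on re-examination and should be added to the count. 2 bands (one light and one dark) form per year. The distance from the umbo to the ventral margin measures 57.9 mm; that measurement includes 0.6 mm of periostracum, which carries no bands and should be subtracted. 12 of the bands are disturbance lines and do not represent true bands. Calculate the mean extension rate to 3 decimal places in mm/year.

After corrections the count is 343 − 12 + 9 = 340 bands.
With 2 bands per year, 340 / 2 = 170 years.
Net length = 57.9 − 0.6 = 57.3 mm.
Extension rate ≈ 57.3 / 170 = 0.337 mm/year.

0.337 mm/year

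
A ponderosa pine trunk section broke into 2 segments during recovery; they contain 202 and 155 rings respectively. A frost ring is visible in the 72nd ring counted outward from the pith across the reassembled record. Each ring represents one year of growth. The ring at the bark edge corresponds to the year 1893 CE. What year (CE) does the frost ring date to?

Total rings = 202 + 155 = 357.
Between ring 72 and the bark edge there are 357 − 72 = 285 rings.
1893 − 285 = 1608 CE.

1608 CE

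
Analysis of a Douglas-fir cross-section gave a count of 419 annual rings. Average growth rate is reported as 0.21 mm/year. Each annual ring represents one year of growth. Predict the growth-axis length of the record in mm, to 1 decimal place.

88.0 mm

The record spans 419 years at 0.21 mm per year.
Length ≈ 0.21 × 419 = 88.0 mm.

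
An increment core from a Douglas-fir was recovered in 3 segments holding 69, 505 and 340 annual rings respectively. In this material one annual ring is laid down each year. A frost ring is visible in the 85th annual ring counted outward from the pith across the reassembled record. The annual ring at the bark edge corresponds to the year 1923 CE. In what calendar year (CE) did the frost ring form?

1094 CE

Total annual rings = 69 + 505 + 340 = 914.
The frost ring sits at annual ring 85 from the pith, so 914 − 85 = 829 annual rings formed after it.
1923 − 829 = 1094 CE.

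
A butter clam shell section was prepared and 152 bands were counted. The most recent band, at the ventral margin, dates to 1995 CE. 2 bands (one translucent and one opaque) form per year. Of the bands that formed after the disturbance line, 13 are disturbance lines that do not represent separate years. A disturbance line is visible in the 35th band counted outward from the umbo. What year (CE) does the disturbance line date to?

1943 CE

Between band 35 and the ventral margin there are 152 − 35 = 117 bands.
Excluding 13 false bands: 117 − 13 = 104.
104 bands at 2 per year is 104 / 2 = 52 years.
Counting back 52 years from 1995 CE places the disturbance line in 1995 − 52 = 1943 CE.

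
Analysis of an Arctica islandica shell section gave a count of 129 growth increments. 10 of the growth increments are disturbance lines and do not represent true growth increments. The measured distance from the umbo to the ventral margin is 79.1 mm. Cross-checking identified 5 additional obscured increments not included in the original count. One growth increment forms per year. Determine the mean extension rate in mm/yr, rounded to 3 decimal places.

Adjusted count: 129 − 10 + 5 = 124 growth increments.
79.1 mm over 124 years gives 79.1 / 124 ≈ 0.638 mm/yr.

0.638 mm/yr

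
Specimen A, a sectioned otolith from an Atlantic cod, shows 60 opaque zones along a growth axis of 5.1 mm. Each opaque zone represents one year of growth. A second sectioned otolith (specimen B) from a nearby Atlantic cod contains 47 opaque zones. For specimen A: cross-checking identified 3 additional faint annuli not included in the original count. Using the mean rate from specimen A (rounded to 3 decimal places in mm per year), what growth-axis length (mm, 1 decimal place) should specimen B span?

3.8 mm

Specimen A: adjusted count: 60 + 3 = 63 opaque zones.
A: 5.1 mm over 63 years gives 5.1 / 63 ≈ 0.081 mm per year.
Length of B = 0.081 × 47 = 3.8 mm.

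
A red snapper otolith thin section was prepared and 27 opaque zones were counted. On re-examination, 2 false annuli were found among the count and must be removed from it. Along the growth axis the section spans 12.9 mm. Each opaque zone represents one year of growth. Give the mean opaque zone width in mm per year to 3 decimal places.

Adjusted count: 27 − 2 = 25 opaque zones.
12.9 mm over 25 years gives 12.9 / 25 ≈ 0.516 mm per year.

0.516 mm per year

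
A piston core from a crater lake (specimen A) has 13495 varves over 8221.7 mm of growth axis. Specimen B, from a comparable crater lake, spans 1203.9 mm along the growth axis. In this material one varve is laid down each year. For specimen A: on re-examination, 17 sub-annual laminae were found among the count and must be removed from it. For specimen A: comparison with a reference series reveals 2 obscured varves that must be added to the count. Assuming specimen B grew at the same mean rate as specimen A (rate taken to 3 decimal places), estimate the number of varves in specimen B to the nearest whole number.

Specimen A: true varve count = 13495 − 17 + 2 = 13480.
A: Extension rate ≈ 8221.7 / 13480 = 0.610 mm/year.
For B, 1203.9 / 0.610 = 1973.61 years ≈ 1974 varves.

1974 varves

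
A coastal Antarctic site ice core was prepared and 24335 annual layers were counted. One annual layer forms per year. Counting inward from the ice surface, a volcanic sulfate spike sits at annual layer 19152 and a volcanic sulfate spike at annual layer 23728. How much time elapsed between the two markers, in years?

The two markers are separated by 23728 − 19152 = 4576 annual layers.
At one annual layer per year, 4576 years elapsed between them.

4576 years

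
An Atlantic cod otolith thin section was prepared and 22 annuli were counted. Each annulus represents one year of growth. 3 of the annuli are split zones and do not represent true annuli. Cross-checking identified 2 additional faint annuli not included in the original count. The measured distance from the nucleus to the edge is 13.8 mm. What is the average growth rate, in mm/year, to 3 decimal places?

0.657 mm/year

After corrections the count is 22 − 3 + 2 = 21 annuli.
13.8 mm over 21 years gives 13.8 / 21 ≈ 0.657 mm/year.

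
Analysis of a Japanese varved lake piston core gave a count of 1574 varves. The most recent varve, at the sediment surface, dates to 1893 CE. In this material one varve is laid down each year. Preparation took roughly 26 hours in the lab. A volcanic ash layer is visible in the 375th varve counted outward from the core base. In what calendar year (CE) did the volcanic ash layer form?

The volcanic ash layer sits at varve 375 from the core base, so 1574 − 375 = 1199 varves formed after it.
1893 − 1199 = 694 CE.

694 CE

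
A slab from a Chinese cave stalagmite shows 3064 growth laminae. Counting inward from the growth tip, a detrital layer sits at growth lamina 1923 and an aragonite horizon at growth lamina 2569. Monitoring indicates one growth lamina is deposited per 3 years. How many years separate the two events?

1938 yr

2569 − 1923 = 646 growth laminae lie between the two events.
646 growth laminae at 3 years each span 646 × 3 = 1938 years.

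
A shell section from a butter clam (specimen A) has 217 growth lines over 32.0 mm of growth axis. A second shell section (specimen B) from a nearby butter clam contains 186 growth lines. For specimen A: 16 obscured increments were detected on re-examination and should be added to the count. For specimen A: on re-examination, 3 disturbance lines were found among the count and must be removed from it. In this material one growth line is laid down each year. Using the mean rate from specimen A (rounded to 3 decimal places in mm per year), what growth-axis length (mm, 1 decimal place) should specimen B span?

25.9 mm

Specimen A: correcting the raw count gives 217 − 3 + 16 = 230 true growth lines.
A: Extension rate ≈ 32.0 / 230 = 0.139 mm/year.
B's length ≈ 0.139 × 186 = 25.9 mm.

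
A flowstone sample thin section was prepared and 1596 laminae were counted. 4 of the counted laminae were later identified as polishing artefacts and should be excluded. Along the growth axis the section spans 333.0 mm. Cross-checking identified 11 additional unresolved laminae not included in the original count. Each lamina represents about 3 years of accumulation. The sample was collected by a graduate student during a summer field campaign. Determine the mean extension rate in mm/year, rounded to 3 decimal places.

0.069 mm/year

True lamina count = 1596 − 4 + 11 = 1603.
At 3 years per lamina, 1603 × 3 = 4809 years.
Mean rate = 333.0 mm / 4809 years ≈ 0.069 mm/year.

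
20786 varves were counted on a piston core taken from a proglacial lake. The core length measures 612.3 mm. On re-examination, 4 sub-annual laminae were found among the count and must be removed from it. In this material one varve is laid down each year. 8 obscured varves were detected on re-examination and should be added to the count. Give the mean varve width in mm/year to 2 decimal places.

True varve count = 20786 − 4 + 8 = 20790.
Mean rate = 612.3 mm / 20790 years ≈ 0.03 mm/year.

0.03 mm/year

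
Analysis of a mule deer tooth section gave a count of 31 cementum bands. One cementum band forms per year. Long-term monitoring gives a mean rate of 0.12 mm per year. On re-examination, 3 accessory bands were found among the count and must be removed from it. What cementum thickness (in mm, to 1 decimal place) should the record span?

True cementum band count = 31 − 3 = 28.
28 years at 0.12 mm/year gives 0.12 × 28 = 3.4 mm.

3.4 mm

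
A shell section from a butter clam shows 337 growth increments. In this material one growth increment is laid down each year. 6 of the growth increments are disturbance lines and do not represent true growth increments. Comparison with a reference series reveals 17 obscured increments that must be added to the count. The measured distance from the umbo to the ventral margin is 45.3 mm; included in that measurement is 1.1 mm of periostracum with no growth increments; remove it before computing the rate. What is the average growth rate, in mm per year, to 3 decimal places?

Adjusted count: 337 − 6 + 17 = 348 growth increments.
Net length = 45.3 − 1.1 = 44.2 mm.
Extension rate ≈ 44.2 / 348 = 0.127 mm per year.

0.127 mm per year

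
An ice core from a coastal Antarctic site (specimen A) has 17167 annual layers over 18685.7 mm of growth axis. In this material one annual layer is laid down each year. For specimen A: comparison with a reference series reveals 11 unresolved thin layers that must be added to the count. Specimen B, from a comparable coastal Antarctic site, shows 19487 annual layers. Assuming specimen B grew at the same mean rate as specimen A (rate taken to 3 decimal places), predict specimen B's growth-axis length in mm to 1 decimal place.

Specimen A: true annual layer count = 17167 + 11 = 17178.
A: 18685.7 mm over 17178 years gives 18685.7 / 17178 ≈ 1.088 mm/yr.
For B, 1.088 mm/year × 19487 years = 21201.9 mm.

21201.9 mm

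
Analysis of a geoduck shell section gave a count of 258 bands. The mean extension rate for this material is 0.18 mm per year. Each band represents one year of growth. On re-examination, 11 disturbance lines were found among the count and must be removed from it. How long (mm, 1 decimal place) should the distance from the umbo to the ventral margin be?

44.5 mm

Correcting the raw count gives 258 − 11 = 247 true bands.
247 years at 0.18 mm/year gives 0.18 × 247 = 44.5 mm.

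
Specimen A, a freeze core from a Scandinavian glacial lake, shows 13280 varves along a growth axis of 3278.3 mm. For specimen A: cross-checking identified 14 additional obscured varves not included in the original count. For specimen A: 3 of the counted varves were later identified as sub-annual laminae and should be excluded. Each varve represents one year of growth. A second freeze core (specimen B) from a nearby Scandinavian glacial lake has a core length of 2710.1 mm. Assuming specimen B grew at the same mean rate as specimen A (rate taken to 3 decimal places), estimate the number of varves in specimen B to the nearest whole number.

10972 varves

Specimen A: adjusted count: 13280 − 3 + 14 = 13291 varves.
A: Mean rate = 3278.3 mm / 13291 years ≈ 0.247 mm per year.
Specimen B: 2710.1 mm / 0.247 mm per year = 10972.06 years ≈ 10972 varves.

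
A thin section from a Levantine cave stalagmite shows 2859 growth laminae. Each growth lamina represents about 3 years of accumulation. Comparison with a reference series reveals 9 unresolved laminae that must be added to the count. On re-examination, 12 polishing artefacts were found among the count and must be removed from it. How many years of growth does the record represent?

8568 years

After corrections the count is 2859 − 12 + 9 = 2856 growth laminae.
2856 growth laminae at 3 years each span 2856 × 3 = 8568 years.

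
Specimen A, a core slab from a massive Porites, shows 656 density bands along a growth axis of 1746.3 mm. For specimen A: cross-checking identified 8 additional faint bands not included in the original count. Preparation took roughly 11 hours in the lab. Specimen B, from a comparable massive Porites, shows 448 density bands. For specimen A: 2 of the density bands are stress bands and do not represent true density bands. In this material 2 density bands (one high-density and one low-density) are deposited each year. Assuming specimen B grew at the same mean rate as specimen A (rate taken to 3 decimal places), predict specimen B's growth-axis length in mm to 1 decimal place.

1181.8 mm

Specimen A: adjusted count: 656 − 2 + 8 = 662 density bands.
Specimen A: with 2 density bands per year, 662 / 2 = 331 years.
A: 1746.3 mm over 331 years gives 1746.3 / 331 ≈ 5.276 mm/yr.
Specimen B: dividing by 2 density bands per year: 448 / 2 = 224 years. B's length ≈ 5.276 × 224 = 1181.8 mm.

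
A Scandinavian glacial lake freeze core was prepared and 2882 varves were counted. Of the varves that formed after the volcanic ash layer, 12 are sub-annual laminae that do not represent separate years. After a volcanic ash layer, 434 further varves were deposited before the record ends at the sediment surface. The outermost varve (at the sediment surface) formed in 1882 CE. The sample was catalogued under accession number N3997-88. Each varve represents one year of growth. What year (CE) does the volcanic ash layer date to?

There are 434 varves younger than the volcanic ash layer.
Removing the 12 false varves leaves 434 − 12 = 422 true varves beyond the volcanic ash layer.
1882 − 422 = 1460 CE.

1460 CE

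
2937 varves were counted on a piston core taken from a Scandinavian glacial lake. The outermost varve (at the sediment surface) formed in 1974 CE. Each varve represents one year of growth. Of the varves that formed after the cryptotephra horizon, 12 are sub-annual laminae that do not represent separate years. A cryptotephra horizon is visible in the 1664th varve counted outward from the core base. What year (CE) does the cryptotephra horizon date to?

2937 − 1664 = 1273 varves lie beyond the cryptotephra horizon toward the sediment surface.
1273 − 12 false = 1261 true varves after the cryptotephra horizon.
1974 − 1261 = 713 CE.

713 CE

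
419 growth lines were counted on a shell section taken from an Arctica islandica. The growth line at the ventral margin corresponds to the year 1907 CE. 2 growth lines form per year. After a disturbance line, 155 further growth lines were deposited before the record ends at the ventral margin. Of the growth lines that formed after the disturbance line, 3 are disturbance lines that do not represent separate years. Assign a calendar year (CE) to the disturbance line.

1831 CE

There are 155 growth lines younger than the disturbance line.
155 − 3 false = 152 true growth lines after the disturbance line.
Dividing by 2 growth lines per year: 152 / 2 = 76 years.
The growth line at the ventral margin is 1907 CE, so the disturbance line dates to 1907 − 76 = 1831 CE.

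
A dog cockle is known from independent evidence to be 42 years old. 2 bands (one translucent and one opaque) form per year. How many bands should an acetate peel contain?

42 years at 2 bands per year gives 42 × 2 = 84 bands.
So 84 bands should be present.

84 bands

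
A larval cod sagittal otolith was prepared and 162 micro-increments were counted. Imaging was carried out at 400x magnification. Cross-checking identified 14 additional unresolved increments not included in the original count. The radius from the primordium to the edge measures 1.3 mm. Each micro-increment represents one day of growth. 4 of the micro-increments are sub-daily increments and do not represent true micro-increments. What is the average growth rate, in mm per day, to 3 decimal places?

0.008 mm per day

Adjusted count: 162 − 4 + 14 = 172 micro-increments.
Mean rate = 1.3 mm / 172 days ≈ 0.008 mm per day.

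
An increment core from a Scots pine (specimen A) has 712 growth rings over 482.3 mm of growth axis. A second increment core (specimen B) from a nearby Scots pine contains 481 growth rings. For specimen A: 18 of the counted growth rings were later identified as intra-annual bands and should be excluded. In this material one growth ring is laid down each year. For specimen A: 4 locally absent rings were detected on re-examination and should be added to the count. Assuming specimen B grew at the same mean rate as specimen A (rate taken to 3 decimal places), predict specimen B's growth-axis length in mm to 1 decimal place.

332.4 mm

Specimen A: true growth ring count = 712 − 18 + 4 = 698.
A: Extension rate ≈ 482.3 / 698 = 0.691 mm/year.
For B, 0.691 mm/year × 481 years = 332.4 mm.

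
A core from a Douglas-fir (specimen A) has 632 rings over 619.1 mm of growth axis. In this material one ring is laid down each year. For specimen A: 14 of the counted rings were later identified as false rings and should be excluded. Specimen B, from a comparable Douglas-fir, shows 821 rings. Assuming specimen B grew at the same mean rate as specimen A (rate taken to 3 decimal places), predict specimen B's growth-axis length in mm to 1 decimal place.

822.6 mm

Specimen A: true ring count = 632 − 14 = 618.
A: Mean rate = 619.1 mm / 618 years ≈ 1.002 mm per year.
Length of B = 1.002 × 821 = 822.6 mm.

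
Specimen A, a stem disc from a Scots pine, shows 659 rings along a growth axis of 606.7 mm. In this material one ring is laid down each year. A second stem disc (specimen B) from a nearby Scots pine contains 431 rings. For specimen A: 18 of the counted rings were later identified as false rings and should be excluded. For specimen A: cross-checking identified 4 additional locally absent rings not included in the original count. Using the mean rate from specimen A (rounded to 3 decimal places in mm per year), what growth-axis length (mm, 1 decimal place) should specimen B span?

405.6 mm

Specimen A: adjusted count: 659 − 18 + 4 = 645 rings.
A: Mean rate = 606.7 mm / 645 years ≈ 0.941 mm/year.
For B, 0.941 mm/year × 431 years = 405.6 mm.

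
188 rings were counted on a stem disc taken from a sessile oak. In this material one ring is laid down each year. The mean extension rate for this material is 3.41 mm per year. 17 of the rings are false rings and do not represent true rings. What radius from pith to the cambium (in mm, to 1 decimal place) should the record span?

Adjusted count: 188 − 17 = 171 rings.
Length ≈ 3.41 × 171 = 583.1 mm.

583.1 mm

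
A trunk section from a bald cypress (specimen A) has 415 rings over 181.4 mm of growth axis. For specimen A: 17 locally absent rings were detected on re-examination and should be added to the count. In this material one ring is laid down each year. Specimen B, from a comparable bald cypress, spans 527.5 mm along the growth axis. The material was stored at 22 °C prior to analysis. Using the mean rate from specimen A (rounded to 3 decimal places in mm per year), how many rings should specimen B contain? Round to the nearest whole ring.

1256 rings

Specimen A: after corrections the count is 415 + 17 = 432 rings.
A: Extension rate ≈ 181.4 / 432 = 0.420 mm/year.
For B, 527.5 / 0.420 = 1255.95 years ≈ 1256 rings.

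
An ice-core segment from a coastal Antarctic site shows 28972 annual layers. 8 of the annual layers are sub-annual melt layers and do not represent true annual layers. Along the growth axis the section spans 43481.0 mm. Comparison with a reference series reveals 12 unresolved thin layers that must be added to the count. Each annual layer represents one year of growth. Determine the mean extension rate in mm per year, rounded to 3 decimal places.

True annual layer count = 28972 − 8 + 12 = 28976.
43481.0 mm over 28976 years gives 43481.0 / 28976 ≈ 1.501 mm per year.

1.501 mm per year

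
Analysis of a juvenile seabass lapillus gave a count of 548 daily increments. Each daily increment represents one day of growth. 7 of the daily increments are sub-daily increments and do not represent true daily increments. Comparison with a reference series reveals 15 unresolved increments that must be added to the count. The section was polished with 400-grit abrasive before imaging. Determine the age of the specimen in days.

556 days

Correcting the raw count gives 548 − 7 + 15 = 556 true daily increments.
At one daily increment per day, that is 556 days.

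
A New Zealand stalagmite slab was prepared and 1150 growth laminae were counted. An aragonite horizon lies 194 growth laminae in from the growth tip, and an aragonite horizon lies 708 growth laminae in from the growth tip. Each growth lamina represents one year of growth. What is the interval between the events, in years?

The two markers are separated by 708 − 194 = 514 growth laminae.
At one growth lamina per year, 514 years elapsed between them.

514 yr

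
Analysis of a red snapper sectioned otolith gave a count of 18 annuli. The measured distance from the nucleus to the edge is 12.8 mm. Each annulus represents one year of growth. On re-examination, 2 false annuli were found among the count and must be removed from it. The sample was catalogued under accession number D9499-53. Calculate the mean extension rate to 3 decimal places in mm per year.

Adjusted count: 18 − 2 = 16 annuli.
Extension rate ≈ 12.8 / 16 = 0.800 mm per year.

0.800 mm per year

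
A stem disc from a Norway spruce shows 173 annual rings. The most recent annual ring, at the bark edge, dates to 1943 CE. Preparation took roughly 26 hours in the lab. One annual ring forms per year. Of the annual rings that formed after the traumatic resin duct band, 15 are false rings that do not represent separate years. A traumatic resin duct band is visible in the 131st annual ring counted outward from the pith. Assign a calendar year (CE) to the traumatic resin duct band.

1916 CE

The traumatic resin duct band sits at annual ring 131 from the pith, so 173 − 131 = 42 annual rings formed after it.
Removing the 15 false annual rings leaves 42 − 15 = 27 true annual rings beyond the traumatic resin duct band.
1943 − 27 = 1916 CE.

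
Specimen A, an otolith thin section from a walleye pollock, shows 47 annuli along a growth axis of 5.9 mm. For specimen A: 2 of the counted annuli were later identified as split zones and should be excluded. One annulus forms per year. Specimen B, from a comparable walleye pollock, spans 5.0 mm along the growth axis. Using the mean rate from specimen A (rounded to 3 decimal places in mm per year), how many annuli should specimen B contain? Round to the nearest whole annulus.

38 annuli

Specimen A: true annulus count = 47 − 2 = 45.
A: Mean rate = 5.9 mm / 45 years ≈ 0.131 mm per year.
Specimen B: 5.0 mm / 0.131 mm per year = 38.17 years ≈ 38 annuli.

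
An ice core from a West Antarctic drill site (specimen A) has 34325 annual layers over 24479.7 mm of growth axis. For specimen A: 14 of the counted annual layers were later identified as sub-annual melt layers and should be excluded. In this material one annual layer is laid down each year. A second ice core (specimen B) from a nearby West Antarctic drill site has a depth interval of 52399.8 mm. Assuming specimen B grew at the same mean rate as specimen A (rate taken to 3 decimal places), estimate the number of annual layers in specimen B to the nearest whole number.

73492 annual layers

Specimen A: true annual layer count = 34325 − 14 = 34311.
A: 24479.7 mm over 34311 years gives 24479.7 / 34311 ≈ 0.713 mm per year.
Specimen B: 52399.8 mm / 0.713 mm per year = 73492.01 years ≈ 73492 annual layers.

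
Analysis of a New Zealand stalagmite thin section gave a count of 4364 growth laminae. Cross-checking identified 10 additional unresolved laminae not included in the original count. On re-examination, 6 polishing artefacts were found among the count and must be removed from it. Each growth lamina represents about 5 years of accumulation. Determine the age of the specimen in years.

21840 yr

Adjusted count: 4364 − 6 + 10 = 4368 growth laminae.
4368 growth laminae at 5 years each span 4368 × 5 = 21840 years.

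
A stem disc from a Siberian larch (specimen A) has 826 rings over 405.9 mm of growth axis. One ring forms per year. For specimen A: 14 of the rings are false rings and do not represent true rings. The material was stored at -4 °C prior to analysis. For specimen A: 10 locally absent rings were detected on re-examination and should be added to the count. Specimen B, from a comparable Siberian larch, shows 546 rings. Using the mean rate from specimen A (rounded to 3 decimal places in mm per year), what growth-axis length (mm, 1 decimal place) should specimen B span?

269.7 mm

Specimen A: after corrections the count is 826 − 14 + 10 = 822 rings.
A: Mean rate = 405.9 mm / 822 years ≈ 0.494 mm per year.
For B, 0.494 mm/year × 546 years = 269.7 mm.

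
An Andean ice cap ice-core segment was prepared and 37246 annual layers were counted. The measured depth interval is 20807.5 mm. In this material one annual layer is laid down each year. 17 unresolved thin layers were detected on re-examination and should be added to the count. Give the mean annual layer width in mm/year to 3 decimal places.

0.558 mm/year

Adjusted count: 37246 + 17 = 37263 annual layers.
Mean rate = 20807.5 mm / 37263 years ≈ 0.558 mm/year.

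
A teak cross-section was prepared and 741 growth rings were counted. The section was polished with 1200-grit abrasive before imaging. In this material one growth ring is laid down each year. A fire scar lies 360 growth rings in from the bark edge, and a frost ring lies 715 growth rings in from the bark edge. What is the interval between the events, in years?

355 years

Separation: 715 − 360 = 355 growth rings.
At one growth ring per year, 355 years elapsed between them.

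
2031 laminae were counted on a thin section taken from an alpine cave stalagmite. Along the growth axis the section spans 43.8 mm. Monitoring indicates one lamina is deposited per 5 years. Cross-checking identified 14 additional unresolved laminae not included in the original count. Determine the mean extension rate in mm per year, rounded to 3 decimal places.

0.004 mm per year

After corrections the count is 2031 + 14 = 2045 laminae.
At 5 years per lamina, 2045 × 5 = 10225 years.
43.8 mm over 10225 years gives 43.8 / 10225 ≈ 0.004 mm per year.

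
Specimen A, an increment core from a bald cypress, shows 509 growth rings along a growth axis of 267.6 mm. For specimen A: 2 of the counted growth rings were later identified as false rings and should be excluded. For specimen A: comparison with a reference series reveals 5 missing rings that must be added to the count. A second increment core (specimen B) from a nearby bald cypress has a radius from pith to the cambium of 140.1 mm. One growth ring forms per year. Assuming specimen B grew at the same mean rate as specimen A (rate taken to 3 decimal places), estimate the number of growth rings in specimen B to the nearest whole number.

Specimen A: correcting the raw count gives 509 − 2 + 5 = 512 true growth rings.
A: Mean rate = 267.6 mm / 512 years ≈ 0.523 mm/year.
B spans 140.1 / 0.523 = 267.88 years ≈ 268 growth rings.

268 growth rings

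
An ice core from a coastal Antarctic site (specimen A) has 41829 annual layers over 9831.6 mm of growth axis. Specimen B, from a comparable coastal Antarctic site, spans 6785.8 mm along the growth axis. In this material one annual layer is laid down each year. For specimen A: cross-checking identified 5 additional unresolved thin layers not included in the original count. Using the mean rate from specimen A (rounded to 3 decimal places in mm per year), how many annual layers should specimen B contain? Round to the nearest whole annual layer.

Specimen A: true annual layer count = 41829 + 5 = 41834.
A: Extension rate ≈ 9831.6 / 41834 = 0.235 mm/year.
For B, 6785.8 / 0.235 = 28875.74 years ≈ 28876 annual layers.

28876 annual layers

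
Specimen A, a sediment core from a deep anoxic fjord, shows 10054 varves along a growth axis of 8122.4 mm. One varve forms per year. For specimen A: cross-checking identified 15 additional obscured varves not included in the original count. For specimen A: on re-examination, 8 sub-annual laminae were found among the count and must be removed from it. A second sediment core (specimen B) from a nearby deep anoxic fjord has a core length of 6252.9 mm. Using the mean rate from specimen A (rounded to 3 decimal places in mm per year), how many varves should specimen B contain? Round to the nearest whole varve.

7748 varves

Specimen A: correcting the raw count gives 10054 − 8 + 15 = 10061 true varves.
A: Extension rate ≈ 8122.4 / 10061 = 0.807 mm/year.
B spans 6252.9 / 0.807 = 7748.33 years ≈ 7748 varves.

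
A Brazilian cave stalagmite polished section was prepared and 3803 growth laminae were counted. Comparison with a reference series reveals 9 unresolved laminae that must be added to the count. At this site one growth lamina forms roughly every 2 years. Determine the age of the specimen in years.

7624 years

Correcting the raw count gives 3803 + 9 = 3812 true growth laminae.
3812 growth laminae at 2 years each span 3812 × 2 = 7624 years.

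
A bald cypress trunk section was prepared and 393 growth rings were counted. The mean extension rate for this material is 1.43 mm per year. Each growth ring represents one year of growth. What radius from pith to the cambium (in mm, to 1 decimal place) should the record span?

562.0 mm

393 years of growth are recorded.
393 years at 1.43 mm/year gives 1.43 × 393 = 562.0 mm.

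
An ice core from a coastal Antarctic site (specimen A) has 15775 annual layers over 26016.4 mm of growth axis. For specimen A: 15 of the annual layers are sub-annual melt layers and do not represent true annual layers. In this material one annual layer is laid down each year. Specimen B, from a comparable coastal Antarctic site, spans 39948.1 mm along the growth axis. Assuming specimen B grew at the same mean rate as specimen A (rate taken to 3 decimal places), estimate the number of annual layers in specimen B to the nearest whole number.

Specimen A: true annual layer count = 15775 − 15 = 15760.
A: Mean rate = 26016.4 mm / 15760 years ≈ 1.651 mm/year.
For B, 39948.1 / 1.651 = 24196.31 years ≈ 24196 annual layers.

24196 annual layers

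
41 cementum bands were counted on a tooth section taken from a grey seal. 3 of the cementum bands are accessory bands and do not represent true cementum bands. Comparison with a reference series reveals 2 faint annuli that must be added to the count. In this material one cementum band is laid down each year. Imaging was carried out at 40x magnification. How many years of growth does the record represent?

True cementum band count = 41 − 3 + 2 = 40.
At one cementum band per year, that is 40 years.

40 yr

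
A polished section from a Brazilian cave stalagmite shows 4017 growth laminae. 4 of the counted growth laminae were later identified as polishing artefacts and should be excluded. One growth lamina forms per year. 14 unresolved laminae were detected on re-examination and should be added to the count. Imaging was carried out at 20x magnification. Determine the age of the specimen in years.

4027 years

True growth lamina count = 4017 − 4 + 14 = 4027.
One growth lamina per year makes the duration 4027 years.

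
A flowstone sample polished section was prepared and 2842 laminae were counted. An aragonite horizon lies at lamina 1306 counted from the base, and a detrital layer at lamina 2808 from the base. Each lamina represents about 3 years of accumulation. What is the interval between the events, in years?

2808 − 1306 = 1502 laminae lie between the two events.
1502 laminae at 3 years each span 1502 × 3 = 4506 years.

4506 years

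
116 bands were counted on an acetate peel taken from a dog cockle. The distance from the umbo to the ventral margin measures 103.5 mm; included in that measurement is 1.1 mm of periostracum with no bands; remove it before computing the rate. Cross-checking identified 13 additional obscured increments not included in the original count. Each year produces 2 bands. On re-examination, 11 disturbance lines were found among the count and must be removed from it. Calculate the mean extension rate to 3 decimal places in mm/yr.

True band count = 116 − 11 + 13 = 118.
Dividing by 2 bands per year: 118 / 2 = 59 years.
The growth record spans 103.5 − 1.1 = 102.4 mm.
Mean rate = 102.4 mm / 59 years ≈ 1.736 mm/yr.

1.736 mm/yr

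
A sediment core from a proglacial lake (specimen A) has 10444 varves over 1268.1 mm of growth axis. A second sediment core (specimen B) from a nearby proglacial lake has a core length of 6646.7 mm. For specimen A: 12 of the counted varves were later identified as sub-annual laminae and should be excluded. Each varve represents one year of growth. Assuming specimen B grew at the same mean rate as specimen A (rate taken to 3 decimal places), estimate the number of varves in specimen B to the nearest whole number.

54481 varves

Specimen A: after corrections the count is 10444 − 12 = 10432 varves.
A: Mean rate = 1268.1 mm / 10432 years ≈ 0.122 mm/yr.
B spans 6646.7 / 0.122 = 54481.15 years ≈ 54481 varves.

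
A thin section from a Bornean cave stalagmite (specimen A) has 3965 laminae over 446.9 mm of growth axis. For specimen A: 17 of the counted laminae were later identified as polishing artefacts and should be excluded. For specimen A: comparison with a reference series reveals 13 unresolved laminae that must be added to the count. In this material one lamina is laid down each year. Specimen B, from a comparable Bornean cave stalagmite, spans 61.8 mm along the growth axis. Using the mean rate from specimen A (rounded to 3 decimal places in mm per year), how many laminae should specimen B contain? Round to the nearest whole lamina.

547 laminae

Specimen A: adjusted count: 3965 − 17 + 13 = 3961 laminae.
A: Mean rate = 446.9 mm / 3961 years ≈ 0.113 mm/year.
B spans 61.8 / 0.113 = 546.90 years ≈ 547 laminae.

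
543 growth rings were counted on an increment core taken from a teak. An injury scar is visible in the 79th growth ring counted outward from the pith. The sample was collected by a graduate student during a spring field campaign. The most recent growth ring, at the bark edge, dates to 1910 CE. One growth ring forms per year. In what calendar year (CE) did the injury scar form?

Between growth ring 79 and the bark edge there are 543 − 79 = 464 growth rings.
The growth ring at the bark edge is 1910 CE, so the injury scar dates to 1910 − 464 = 1446 CE.

1446 CE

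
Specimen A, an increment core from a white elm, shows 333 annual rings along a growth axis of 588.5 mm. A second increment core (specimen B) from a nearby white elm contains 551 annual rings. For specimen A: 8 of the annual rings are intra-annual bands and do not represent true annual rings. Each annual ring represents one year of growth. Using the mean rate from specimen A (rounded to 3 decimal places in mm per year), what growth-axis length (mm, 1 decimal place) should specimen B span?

997.9 mm

Specimen A: correcting the raw count gives 333 − 8 = 325 true annual rings.
A: Mean rate = 588.5 mm / 325 years ≈ 1.811 mm/yr.
Length of B = 1.811 × 551 = 997.9 mm.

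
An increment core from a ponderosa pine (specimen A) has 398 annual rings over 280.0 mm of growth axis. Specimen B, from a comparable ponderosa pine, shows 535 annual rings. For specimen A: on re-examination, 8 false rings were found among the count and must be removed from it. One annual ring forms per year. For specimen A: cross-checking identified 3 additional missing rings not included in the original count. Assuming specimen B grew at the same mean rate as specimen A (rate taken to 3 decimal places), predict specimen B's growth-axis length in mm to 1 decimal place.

380.9 mm

Specimen A: adjusted count: 398 − 8 + 3 = 393 annual rings.
A: Mean rate = 280.0 mm / 393 years ≈ 0.712 mm/year.
Length of B = 0.712 × 535 = 380.9 mm.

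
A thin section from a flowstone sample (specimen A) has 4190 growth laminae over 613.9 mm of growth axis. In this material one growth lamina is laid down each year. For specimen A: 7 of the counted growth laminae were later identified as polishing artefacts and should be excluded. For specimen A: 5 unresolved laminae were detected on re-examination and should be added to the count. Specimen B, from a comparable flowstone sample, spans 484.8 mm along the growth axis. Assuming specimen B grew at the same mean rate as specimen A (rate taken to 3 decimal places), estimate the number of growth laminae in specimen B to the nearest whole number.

Specimen A: adjusted count: 4190 − 7 + 5 = 4188 growth laminae.
A: Mean rate = 613.9 mm / 4188 years ≈ 0.147 mm/yr.
Specimen B: 484.8 mm / 0.147 mm per year = 3297.96 years ≈ 3298 growth laminae.

3298 growth laminae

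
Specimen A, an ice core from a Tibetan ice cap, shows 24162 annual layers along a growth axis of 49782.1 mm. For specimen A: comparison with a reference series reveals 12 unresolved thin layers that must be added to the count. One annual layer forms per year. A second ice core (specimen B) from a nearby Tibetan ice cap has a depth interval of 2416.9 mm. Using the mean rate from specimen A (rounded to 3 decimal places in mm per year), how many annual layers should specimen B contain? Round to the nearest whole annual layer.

Specimen A: adjusted count: 24162 + 12 = 24174 annual layers.
A: Mean rate = 49782.1 mm / 24174 years ≈ 2.059 mm/year.
Specimen B: 2416.9 mm / 2.059 mm per year = 1173.82 years ≈ 1174 annual layers.

1174 annual layers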